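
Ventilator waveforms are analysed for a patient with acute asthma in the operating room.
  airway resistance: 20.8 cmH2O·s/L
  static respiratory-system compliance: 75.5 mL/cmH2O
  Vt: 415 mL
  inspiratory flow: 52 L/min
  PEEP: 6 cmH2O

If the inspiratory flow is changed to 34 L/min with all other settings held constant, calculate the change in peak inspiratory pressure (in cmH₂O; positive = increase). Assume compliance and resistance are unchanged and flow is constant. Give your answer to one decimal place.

Flow: 52 L/min ÷ 60 = 0.8667 L/s.
New flow: 34 L/min ÷ 60 = 0.5667 L/s.
PIP = Vt/C + R·V̇ + PEEP (constant-flow equation of motion).
Only the resistive term changes: ΔPIP = R × ΔV̇ = 20.8 × (0.5667 − 0.8667) = 20.8 × -0.3 = -6.24 cmH2O.

-6.2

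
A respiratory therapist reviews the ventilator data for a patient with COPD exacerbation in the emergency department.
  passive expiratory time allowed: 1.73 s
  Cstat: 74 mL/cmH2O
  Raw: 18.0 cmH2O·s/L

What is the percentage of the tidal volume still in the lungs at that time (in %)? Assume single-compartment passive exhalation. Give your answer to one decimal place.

τ = R × C = 18.0 × 74 mL/cmH2O = 18.0 × 0.074 L/cmH2O = 1.332 s.
Passive exhalation: V(t)/V₀ = e^(−t/τ) = e^(−1.73/1.332) = 0.2729.
Fraction remaining = 0.2729 → 27.29%.

27.3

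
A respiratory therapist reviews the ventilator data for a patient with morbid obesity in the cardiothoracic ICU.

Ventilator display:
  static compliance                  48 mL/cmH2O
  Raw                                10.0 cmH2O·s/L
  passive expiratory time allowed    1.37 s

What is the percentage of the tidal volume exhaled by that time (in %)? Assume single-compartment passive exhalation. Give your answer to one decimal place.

94.2

τ = R × C = 10.0 × 48 mL/cmH2O = 10.0 × 0.048 L/cmH2O = 0.48 s.
Passive exhalation: V(t)/V₀ = e^(−t/τ) = e^(−1.37/0.48) = 0.0576.
Fraction exhaled = 1 − 0.0576 = 0.9424 → 94.24%.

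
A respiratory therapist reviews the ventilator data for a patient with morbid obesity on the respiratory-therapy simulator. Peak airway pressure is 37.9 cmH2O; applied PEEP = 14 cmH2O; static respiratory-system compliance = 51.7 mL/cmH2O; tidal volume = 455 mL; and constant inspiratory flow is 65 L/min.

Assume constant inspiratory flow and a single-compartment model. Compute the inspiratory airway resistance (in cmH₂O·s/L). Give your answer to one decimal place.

Flow: 65 L/min ÷ 60 = 1.0833 L/s.
Equation of motion (constant flow): PIP = Vt/C + R·V̇ + PEEP.
R·V̇ = PIP − Vt/C − PEEP = 37.9 − 455/51.7 − 14 = 37.9 − 8.801 − 14 = 15.099 cmH2O.
R = 15.099 / 1.0833 = 13.938 cmH2O·s/L.

13.9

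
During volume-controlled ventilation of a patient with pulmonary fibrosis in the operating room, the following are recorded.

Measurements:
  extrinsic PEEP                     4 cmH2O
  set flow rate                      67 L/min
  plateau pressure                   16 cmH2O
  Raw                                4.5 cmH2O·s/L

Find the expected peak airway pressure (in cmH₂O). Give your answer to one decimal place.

Flow: 67 L/min ÷ 60 = 1.1167 L/s.
PIP = Pplat + Raw × flow = 16 + 4.5 × 1.1167 = 16 + 5.025 = 21.025 cmH2O.

21.0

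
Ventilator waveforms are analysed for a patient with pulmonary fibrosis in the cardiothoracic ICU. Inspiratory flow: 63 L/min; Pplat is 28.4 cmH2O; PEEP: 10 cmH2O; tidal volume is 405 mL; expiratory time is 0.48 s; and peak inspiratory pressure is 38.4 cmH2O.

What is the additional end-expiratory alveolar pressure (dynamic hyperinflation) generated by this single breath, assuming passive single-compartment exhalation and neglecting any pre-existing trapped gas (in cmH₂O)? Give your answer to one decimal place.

1.9

Flow: 63 L/min ÷ 60 = 1.05 L/s.
R = (PIP − Pplat)/V̇ = (38.4 − 28.4) / 1.05 = 10.0/1.05 = 9.524 cmH2O·s/L.
C = Vt/(Pplat − PEEP) = 405.0 / (28.4 − 10) = 405.0/18.4 = 22.011 mL/cmH2O.
τ = R × C = 9.524 × 0.02201 L/cmH2O = 0.2096 s.
Fraction remaining = e^(−Te/τ) = e^(−0.48/0.2096) = 0.1013; trapped volume = 405.0 × 0.1013 = 41.027 mL.
Additional alveolar pressure from trapping ≈ V_trapped / C = 41.027 / 22.011 = 1.864 cmH2O.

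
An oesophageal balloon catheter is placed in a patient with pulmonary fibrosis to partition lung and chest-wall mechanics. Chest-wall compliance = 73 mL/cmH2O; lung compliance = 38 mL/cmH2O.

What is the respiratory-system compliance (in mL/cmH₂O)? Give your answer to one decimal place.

Lung and chest wall are elastances in series: 1/Crs = 1/CL + 1/Ccw.
1/Crs = 1/38 + 1/73 = 0.04001.
Crs = 24.994 mL/cmH2O.

25.0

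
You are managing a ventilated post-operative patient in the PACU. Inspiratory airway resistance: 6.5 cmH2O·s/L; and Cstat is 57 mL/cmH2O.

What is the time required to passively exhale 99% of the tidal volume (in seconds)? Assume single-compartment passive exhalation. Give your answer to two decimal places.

τ = R × C = 6.5 × 57 mL/cmH2O = 6.5 × 0.057 L/cmH2O = 0.3705 s.
Exhaled fraction f = 1 − e^(−t/τ) → t = −τ·ln(1 − f) = −0.3705·ln(0.01) = 1.706 s.

1.71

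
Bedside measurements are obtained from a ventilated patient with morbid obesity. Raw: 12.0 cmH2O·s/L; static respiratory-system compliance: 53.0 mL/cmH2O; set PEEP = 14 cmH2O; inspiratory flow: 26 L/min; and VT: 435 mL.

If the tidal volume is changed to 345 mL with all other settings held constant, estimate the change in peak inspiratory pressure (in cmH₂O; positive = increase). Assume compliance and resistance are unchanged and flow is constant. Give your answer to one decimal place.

PIP = Vt/C + R·V̇ + PEEP (constant-flow equation of motion).
Only the elastic term changes: ΔPIP = ΔVt / C = (345 − 435) / 53.0 = -1.698 cmH2O.

-1.7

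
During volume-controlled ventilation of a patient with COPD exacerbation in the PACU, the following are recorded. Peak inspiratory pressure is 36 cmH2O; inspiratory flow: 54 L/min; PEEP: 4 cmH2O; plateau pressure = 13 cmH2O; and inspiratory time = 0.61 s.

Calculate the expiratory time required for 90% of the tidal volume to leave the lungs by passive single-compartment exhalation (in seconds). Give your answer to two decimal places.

3.59

Flow: 54 L/min ÷ 60 = 0.9 L/s.
Vt = flow × Ti = 0.9 L/s × 0.61 s × 1000 mL/L = 549.0 mL.
R = (PIP − Pplat)/V̇ = (36 − 13) / 0.9 = 23.0/0.9 = 25.556 cmH2O·s/L.
C = Vt/(Pplat − PEEP) = 549.0 / (13 − 4) = 549.0/9.0 = 61.0 mL/cmH2O.
τ = R × C = 25.556 × 0.061 L/cmH2O = 1.559 s.
t = −τ·ln(1 − 0.90) = −1.559·ln(0.1) = 3.59 s.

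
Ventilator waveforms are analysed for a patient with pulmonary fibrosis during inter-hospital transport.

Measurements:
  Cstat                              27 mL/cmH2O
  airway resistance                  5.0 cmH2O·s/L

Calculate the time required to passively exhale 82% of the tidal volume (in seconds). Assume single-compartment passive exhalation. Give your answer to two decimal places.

τ = R × C = 5.0 × 27 mL/cmH2O = 5.0 × 0.027 L/cmH2O = 0.135 s.
Exhaled fraction f = 1 − e^(−t/τ) → t = −τ·ln(1 − f) = −0.135·ln(0.18) = 0.2315 s.

0.23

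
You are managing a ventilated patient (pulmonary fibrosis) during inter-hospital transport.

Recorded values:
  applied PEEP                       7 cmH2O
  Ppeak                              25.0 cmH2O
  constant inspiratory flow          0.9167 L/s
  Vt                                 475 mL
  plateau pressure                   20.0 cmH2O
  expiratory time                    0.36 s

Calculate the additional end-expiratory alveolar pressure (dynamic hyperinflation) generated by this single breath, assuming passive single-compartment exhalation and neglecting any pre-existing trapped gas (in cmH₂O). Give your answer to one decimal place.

R = (PIP − Pplat)/V̇ = (25.0 − 20.0) / 0.9167 = 5.0/0.9167 = 5.454 cmH2O·s/L.
C = Vt/(Pplat − PEEP) = 475.0 / (20.0 − 7) = 475.0/13.0 = 36.538 mL/cmH2O.
τ = R × C = 5.454 × 0.03654 L/cmH2O = 0.1993 s.
Fraction remaining = e^(−Te/τ) = e^(−0.36/0.1993) = 0.1643; trapped volume = 475.0 × 0.1643 = 78.043 mL.
Additional alveolar pressure from trapping ≈ V_trapped / C = 78.043 / 36.538 = 2.136 cmH2O.

2.1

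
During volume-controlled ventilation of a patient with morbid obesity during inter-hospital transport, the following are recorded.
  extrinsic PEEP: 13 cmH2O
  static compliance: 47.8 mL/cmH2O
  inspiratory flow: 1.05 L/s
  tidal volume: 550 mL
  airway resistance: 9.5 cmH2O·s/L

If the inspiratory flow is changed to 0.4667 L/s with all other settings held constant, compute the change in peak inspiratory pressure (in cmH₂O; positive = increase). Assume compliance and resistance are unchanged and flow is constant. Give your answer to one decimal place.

PIP = Vt/C + R·V̇ + PEEP (constant-flow equation of motion).
Only the resistive term changes: ΔPIP = R × ΔV̇ = 9.5 × (0.4667 − 1.05) = 9.5 × -0.5833 = -5.541 cmH2O.

-5.5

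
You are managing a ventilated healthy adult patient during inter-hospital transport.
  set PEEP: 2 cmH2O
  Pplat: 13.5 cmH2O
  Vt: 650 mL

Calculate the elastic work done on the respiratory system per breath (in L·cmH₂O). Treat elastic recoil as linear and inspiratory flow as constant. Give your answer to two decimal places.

Elastic work ≈ ½ × (Pplat − PEEP) × Vt = 0.5 × (13.5 − 2) × 0.650 L = 0.5 × 11.5 × 0.650 = 3.738 L·cmH2O.

3.74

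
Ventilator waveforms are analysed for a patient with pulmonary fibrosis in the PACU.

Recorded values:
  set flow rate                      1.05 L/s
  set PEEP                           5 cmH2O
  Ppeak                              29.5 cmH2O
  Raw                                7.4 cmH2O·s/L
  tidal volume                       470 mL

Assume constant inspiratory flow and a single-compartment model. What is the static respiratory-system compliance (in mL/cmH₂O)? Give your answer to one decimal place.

28.1

Equation of motion (constant flow): PIP = Vt/C + R·V̇ + PEEP.
Vt/C = PIP − R·V̇ − PEEP = 29.5 − 7.4×1.05 − 5 = 29.5 − 7.77 − 5 = 16.73 cmH2O.
C = Vt / 16.73 = 470 / 16.73 = 28.093 mL/cmH2O.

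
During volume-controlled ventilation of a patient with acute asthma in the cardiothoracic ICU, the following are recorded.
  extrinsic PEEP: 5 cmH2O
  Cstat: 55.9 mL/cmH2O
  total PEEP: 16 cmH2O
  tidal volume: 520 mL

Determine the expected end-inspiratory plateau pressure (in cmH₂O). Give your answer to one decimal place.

25.3

End-expiratory occlusion gives total PEEP = 16 cmH2O (intrinsic PEEP = 16 − 5 = 11). Use total PEEP for the elastic gradient.
Pplat = PEEPtotal + Vt / Cstat = 16 + 520 / 55.9 = 16 + 9.302 = 25.302 cmH2O.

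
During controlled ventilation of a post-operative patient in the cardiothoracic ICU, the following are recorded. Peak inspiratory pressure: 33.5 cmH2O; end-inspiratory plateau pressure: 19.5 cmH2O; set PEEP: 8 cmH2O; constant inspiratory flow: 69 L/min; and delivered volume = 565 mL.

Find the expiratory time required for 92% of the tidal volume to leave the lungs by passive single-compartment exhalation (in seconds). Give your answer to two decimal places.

1.51

Flow: 69 L/min ÷ 60 = 1.15 L/s.
R = (PIP − Pplat)/V̇ = (33.5 − 19.5) / 1.15 = 14.0/1.15 = 12.174 cmH2O·s/L.
C = Vt/(Pplat − PEEP) = 565.0 / (19.5 − 8) = 565.0/11.5 = 49.13 mL/cmH2O.
τ = R × C = 12.174 × 0.04913 L/cmH2O = 0.5981 s.
t = −τ·ln(1 − 0.92) = −0.5981·ln(0.08) = 1.511 s.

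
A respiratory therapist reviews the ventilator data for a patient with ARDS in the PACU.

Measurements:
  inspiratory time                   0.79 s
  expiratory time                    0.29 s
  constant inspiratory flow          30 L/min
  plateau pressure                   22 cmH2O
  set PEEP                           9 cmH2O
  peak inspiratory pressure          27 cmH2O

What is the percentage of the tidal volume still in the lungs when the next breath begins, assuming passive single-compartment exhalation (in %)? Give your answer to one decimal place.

38.5

Flow: 30 L/min ÷ 60 = 0.5 L/s.
Vt = flow × Ti = 0.5 L/s × 0.79 s × 1000 mL/L = 395.0 mL.
R = (PIP − Pplat)/V̇ = (27 − 22) / 0.5 = 5.0/0.5 = 10.0 cmH2O·s/L.
C = Vt/(Pplat − PEEP) = 395.0 / (22 − 9) = 395.0/13.0 = 30.385 mL/cmH2O.
τ = R × C = 10.0 × 0.03039 L/cmH2O = 0.3039 s.
Fraction remaining at end-expiration = e^(−Te/τ) = e^(−0.29/0.3039) = 0.3851 → 38.51%.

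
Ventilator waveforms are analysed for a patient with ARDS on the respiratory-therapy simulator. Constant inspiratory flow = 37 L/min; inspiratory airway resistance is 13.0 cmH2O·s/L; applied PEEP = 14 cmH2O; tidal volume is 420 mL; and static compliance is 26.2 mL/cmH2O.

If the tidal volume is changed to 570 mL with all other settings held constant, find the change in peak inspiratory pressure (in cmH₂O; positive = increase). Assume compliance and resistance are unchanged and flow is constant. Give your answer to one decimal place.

5.7

PIP = Vt/C + R·V̇ + PEEP (constant-flow equation of motion).
Only the elastic term changes: ΔPIP = ΔVt / C = (570 − 420) / 26.2 = 5.725 cmH2O.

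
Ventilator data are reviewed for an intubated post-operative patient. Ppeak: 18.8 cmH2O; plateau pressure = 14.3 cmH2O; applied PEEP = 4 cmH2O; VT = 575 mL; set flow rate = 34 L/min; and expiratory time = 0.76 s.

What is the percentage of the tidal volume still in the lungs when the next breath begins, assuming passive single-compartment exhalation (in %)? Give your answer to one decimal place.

18.0

Flow: 34 L/min ÷ 60 = 0.5667 L/s.
R = (PIP − Pplat)/V̇ = (18.8 − 14.3) / 0.5667 = 4.5/0.5667 = 7.941 cmH2O·s/L.
C = Vt/(Pplat − PEEP) = 575.0 / (14.3 − 4) = 575.0/10.3 = 55.825 mL/cmH2O.
τ = R × C = 7.941 × 0.05583 L/cmH2O = 0.4433 s.
Fraction remaining at end-expiration = e^(−Te/τ) = e^(−0.76/0.4433) = 0.1801 → 18.01%.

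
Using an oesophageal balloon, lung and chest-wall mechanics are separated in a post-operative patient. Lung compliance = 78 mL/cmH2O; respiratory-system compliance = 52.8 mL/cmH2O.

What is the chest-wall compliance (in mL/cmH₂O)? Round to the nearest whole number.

163

1/Ccw = 1/Crs − 1/CL.
1/Ccw = 1/52.8 − 1/78 = 0.006119.
Ccw = 163.43 mL/cmH2O.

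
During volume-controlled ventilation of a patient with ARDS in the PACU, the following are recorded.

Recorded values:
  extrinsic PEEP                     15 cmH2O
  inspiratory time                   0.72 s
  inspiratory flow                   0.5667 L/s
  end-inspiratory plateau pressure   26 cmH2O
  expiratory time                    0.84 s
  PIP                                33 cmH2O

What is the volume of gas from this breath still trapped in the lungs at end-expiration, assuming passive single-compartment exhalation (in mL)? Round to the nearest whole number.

Vt = flow × Ti = 0.5667 L/s × 0.72 s × 1000 mL/L = 408.02 mL.
R = (PIP − Pplat)/V̇ = (33 − 26) / 0.5667 = 7.0/0.5667 = 12.352 cmH2O·s/L.
C = Vt/(Pplat − PEEP) = 408.02 / (26 − 15) = 408.02/11.0 = 37.093 mL/cmH2O.
τ = R × C = 12.352 × 0.03709 L/cmH2O = 0.4581 s.
Fraction remaining = e^(−Te/τ) = e^(−0.84/0.4581) = 0.1598.
Trapped volume = 408.02 × 0.1598 = 65.202 mL.

65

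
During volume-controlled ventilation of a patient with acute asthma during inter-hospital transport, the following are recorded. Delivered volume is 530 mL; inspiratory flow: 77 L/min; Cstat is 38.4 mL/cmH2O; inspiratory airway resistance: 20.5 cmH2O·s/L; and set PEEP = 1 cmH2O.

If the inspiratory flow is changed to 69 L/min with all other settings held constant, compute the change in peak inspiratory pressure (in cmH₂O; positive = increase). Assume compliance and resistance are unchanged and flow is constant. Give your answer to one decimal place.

-2.7

Flow: 77 L/min ÷ 60 = 1.2833 L/s.
New flow: 69 L/min ÷ 60 = 1.15 L/s.
PIP = Vt/C + R·V̇ + PEEP (constant-flow equation of motion).
Only the resistive term changes: ΔPIP = R × ΔV̇ = 20.5 × (1.15 − 1.2833) = 20.5 × -0.1333 = -2.733 cmH2O.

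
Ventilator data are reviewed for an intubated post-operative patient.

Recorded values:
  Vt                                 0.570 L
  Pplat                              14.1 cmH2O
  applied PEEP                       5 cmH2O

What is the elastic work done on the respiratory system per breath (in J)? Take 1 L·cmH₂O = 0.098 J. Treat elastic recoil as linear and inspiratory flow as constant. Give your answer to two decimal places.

0.25

Elastic work ≈ ½ × (Pplat − PEEP) × Vt = 0.5 × (14.1 − 5) × 0.570 L = 0.5 × 9.1 × 0.570 = 2.594 L·cmH2O.
× 0.098 J/(L·cmH2O) → 0.2542 J.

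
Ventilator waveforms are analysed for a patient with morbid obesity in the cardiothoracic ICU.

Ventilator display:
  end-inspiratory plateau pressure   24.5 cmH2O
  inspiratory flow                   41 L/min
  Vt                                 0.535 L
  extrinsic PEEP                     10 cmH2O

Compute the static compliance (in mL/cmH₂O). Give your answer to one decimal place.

Cstat = Vt / (Pplat − PEEP) = 535 / (24.5 − 10) = 535 / 14.5 = 36.897 mL/cmH2O.

36.9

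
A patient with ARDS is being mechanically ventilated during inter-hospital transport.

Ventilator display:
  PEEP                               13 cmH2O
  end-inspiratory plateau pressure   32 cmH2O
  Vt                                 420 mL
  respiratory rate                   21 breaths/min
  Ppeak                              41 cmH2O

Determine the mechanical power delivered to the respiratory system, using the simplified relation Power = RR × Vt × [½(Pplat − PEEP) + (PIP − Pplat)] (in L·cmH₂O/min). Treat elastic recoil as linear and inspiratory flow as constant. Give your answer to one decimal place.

163.2

Per-breath work = Vt × [½(Pplat−PEEP) + (PIP−Pplat)] = 0.420 × [0.5×19.0 + 9.0] = 0.420 × 18.5 = 7.77 L·cmH2O.
Power = 21 × 7.77 = 163.17 L·cmH2O/min.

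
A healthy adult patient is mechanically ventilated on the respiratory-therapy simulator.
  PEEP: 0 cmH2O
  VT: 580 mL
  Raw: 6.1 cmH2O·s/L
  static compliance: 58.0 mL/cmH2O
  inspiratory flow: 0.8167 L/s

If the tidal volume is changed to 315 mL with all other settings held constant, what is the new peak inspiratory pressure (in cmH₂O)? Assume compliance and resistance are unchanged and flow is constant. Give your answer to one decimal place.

10.4

PIP = Vt/C + R·V̇ + PEEP (constant-flow equation of motion).
Only the elastic term changes: ΔPIP = ΔVt / C = (315 − 580) / 58.0 = -4.569 cmH2O.
Original PIP = 580/58.0 + 6.1×0.8167 + 0 = 14.982 cmH2O; new PIP = 14.982 + (-4.569) = 10.413 cmH2O.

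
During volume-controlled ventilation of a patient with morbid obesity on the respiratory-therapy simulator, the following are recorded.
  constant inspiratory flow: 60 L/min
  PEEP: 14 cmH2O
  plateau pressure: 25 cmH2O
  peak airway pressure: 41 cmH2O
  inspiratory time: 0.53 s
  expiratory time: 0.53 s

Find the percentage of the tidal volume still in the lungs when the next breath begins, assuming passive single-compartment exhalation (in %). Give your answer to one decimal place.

Flow: 60 L/min ÷ 60 = 1 L/s.
Vt = flow × Ti = 1 L/s × 0.53 s × 1000 mL/L = 530.0 mL.
R = (PIP − Pplat)/V̇ = (41 − 25) / 1 = 16.0/1 = 16.0 cmH2O·s/L.
C = Vt/(Pplat − PEEP) = 530.0 / (25 − 14) = 530.0/11.0 = 48.182 mL/cmH2O.
τ = R × C = 16.0 × 0.04818 L/cmH2O = 0.7709 s.
Fraction remaining at end-expiration = e^(−Te/τ) = e^(−0.53/0.7709) = 0.5028 → 50.28%.

50.3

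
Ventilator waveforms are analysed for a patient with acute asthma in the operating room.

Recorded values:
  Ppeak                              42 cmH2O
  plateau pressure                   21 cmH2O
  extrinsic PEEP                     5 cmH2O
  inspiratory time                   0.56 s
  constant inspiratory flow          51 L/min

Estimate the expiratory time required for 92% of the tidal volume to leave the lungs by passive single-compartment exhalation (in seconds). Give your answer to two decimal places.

Flow: 51 L/min ÷ 60 = 0.85 L/s.
Vt = flow × Ti = 0.85 L/s × 0.56 s × 1000 mL/L = 476.0 mL.
R = (PIP − Pplat)/V̇ = (42 − 21) / 0.85 = 21.0/0.85 = 24.706 cmH2O·s/L.
C = Vt/(Pplat − PEEP) = 476.0 / (21 − 5) = 476.0/16.0 = 29.75 mL/cmH2O.
τ = R × C = 24.706 × 0.02975 L/cmH2O = 0.735 s.
t = −τ·ln(1 − 0.92) = −0.735·ln(0.08) = 1.856 s.

1.86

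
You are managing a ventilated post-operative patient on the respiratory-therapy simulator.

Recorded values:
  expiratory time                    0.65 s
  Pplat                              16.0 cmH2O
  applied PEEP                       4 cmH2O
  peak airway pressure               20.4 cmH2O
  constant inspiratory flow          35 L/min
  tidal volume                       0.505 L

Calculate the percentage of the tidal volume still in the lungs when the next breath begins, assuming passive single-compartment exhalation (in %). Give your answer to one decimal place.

12.9

Flow: 35 L/min ÷ 60 = 0.5833 L/s.
R = (PIP − Pplat)/V̇ = (20.4 − 16.0) / 0.5833 = 4.4/0.5833 = 7.543 cmH2O·s/L.
C = Vt/(Pplat − PEEP) = 505.0 / (16.0 − 4) = 505.0/12.0 = 42.083 mL/cmH2O.
τ = R × C = 7.543 × 0.04208 L/cmH2O = 0.3174 s.
Fraction remaining at end-expiration = e^(−Te/τ) = e^(−0.65/0.3174) = 0.129 → 12.9%.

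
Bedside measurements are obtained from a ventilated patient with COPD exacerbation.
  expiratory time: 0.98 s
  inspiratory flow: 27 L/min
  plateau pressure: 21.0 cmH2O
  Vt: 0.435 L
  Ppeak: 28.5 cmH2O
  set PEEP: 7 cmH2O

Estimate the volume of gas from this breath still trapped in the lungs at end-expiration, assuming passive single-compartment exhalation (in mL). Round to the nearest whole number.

Flow: 27 L/min ÷ 60 = 0.45 L/s.
R = (PIP − Pplat)/V̇ = (28.5 − 21.0) / 0.45 = 7.5/0.45 = 16.667 cmH2O·s/L.
C = Vt/(Pplat − PEEP) = 435.0 / (21.0 − 7) = 435.0/14.0 = 31.071 mL/cmH2O.
τ = R × C = 16.667 × 0.03107 L/cmH2O = 0.5178 s.
Fraction remaining = e^(−Te/τ) = e^(−0.98/0.5178) = 0.1507.
Trapped volume = 435.0 × 0.1507 = 65.555 mL.

66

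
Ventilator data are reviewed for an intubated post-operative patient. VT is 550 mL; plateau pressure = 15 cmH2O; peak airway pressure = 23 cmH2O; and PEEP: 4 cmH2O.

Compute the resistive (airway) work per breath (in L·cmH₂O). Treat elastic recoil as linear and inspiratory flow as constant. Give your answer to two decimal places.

4.40

With constant inspiratory flow the resistive pressure is constant at PIP − Pplat = 23 − 15 = 8.0 cmH2O, so resistive work = 8.0 × 0.550 = 4.4 L·cmH2O.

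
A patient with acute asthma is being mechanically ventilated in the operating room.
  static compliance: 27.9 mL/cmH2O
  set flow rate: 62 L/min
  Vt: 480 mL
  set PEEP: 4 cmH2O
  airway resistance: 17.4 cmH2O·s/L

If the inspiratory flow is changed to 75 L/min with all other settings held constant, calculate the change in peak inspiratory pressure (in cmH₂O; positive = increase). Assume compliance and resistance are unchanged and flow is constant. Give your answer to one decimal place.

Flow: 62 L/min ÷ 60 = 1.0333 L/s.
New flow: 75 L/min ÷ 60 = 1.25 L/s.
PIP = Vt/C + R·V̇ + PEEP (constant-flow equation of motion).
Only the resistive term changes: ΔPIP = R × ΔV̇ = 17.4 × (1.25 − 1.0333) = 17.4 × 0.2167 = 3.771 cmH2O.

3.8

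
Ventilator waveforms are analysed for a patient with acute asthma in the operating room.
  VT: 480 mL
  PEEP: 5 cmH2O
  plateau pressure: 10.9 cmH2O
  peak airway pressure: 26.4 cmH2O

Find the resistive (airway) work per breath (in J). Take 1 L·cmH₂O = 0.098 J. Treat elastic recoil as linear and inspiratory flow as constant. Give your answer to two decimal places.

With constant inspiratory flow the resistive pressure is constant at PIP − Pplat = 26.4 − 10.9 = 15.5 cmH2O, so resistive work = 15.5 × 0.480 = 7.44 L·cmH2O.
× 0.098 J/(L·cmH2O) → 0.7291 J.

0.73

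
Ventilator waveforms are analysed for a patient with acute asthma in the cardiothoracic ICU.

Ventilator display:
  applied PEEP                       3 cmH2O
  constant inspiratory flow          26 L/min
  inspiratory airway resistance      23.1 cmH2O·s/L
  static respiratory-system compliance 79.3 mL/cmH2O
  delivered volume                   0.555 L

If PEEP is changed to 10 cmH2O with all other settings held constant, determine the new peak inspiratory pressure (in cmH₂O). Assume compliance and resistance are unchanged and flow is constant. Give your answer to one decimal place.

27.0

Flow: 26 L/min ÷ 60 = 0.4333 L/s.
PIP = Vt/C + R·V̇ + PEEP (constant-flow equation of motion).
Only the baseline term changes: ΔPIP = ΔPEEP = 10 − 3 = 7.0 cmH2O.
Original PIP = 555/79.3 + 23.1×0.4333 + 3 = 20.008 cmH2O; new PIP = 20.008 + (7.0) = 27.008 cmH2O.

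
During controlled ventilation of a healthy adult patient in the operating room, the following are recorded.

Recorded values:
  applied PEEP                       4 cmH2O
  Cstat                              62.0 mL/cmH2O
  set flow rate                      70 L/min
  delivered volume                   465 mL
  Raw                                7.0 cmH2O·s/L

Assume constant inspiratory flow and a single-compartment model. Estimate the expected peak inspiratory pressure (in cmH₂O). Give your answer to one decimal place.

Flow: 70 L/min ÷ 60 = 1.1667 L/s.
Equation of motion (constant flow): PIP = Vt/C + R·V̇ + PEEP.
PIP = 465/62.0 + 7.0×1.1667 + 4 = 7.5 + 8.167 + 4 = 19.667 cmH2O.

19.7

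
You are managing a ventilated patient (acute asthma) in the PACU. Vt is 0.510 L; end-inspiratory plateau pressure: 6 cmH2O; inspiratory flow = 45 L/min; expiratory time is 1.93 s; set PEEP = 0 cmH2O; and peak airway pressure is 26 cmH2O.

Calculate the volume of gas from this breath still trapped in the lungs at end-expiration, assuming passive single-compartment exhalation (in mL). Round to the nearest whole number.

Flow: 45 L/min ÷ 60 = 0.75 L/s.
R = (PIP − Pplat)/V̇ = (26 − 6) / 0.75 = 20.0/0.75 = 26.667 cmH2O·s/L.
C = Vt/(Pplat − PEEP) = 510.0 / (6 − 0) = 510.0/6.0 = 85.0 mL/cmH2O.
τ = R × C = 26.667 × 0.085 L/cmH2O = 2.267 s.
Fraction remaining = e^(−Te/τ) = e^(−1.93/2.267) = 0.4268.
Trapped volume = 510.0 × 0.4268 = 217.67 mL.

218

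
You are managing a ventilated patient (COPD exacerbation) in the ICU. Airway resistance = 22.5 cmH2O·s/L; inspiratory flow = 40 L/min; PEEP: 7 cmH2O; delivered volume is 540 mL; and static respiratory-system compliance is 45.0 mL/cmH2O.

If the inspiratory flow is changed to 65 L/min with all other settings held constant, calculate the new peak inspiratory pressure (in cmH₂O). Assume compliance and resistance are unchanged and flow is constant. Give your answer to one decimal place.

Flow: 40 L/min ÷ 60 = 0.6667 L/s.
New flow: 65 L/min ÷ 60 = 1.0833 L/s.
PIP = Vt/C + R·V̇ + PEEP (constant-flow equation of motion).
Only the resistive term changes: ΔPIP = R × ΔV̇ = 22.5 × (1.0833 − 0.6667) = 22.5 × 0.4166 = 9.374 cmH2O.
Original PIP = 540/45.0 + 22.5×0.6667 + 7 = 34.001 cmH2O; new PIP = 34.001 + (9.374) = 43.375 cmH2O.

43.4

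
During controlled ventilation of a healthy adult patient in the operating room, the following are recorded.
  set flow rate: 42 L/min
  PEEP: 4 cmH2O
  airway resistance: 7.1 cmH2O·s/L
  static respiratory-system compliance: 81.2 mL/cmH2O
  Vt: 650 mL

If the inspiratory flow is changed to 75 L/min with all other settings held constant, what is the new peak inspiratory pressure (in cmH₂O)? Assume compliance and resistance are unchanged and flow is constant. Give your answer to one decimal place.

Flow: 42 L/min ÷ 60 = 0.7 L/s.
New flow: 75 L/min ÷ 60 = 1.25 L/s.
PIP = Vt/C + R·V̇ + PEEP (constant-flow equation of motion).
Only the resistive term changes: ΔPIP = R × ΔV̇ = 7.1 × (1.25 − 0.7) = 7.1 × 0.55 = 3.905 cmH2O.
Original PIP = 650/81.2 + 7.1×0.7 + 4 = 16.975 cmH2O; new PIP = 16.975 + (3.905) = 20.88 cmH2O.

20.9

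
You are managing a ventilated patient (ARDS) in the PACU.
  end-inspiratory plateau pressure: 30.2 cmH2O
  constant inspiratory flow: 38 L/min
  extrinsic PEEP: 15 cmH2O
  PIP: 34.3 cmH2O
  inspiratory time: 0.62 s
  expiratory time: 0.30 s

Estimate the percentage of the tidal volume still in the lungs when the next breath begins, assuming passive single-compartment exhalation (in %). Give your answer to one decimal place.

Flow: 38 L/min ÷ 60 = 0.6333 L/s.
Vt = flow × Ti = 0.6333 L/s × 0.62 s × 1000 mL/L = 392.65 mL.
R = (PIP − Pplat)/V̇ = (34.3 − 30.2) / 0.6333 = 4.1/0.6333 = 6.474 cmH2O·s/L.
C = Vt/(Pplat − PEEP) = 392.65 / (30.2 − 15) = 392.65/15.2 = 25.832 mL/cmH2O.
τ = R × C = 6.474 × 0.02583 L/cmH2O = 0.1672 s.
Fraction remaining at end-expiration = e^(−Te/τ) = e^(−0.30/0.1672) = 0.1663 → 16.63%.

16.6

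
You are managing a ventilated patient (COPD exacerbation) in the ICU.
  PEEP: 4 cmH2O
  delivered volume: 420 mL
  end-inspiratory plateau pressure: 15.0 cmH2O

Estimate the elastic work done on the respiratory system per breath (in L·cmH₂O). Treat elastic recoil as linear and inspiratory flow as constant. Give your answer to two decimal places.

2.31

Elastic work ≈ ½ × (Pplat − PEEP) × Vt = 0.5 × (15.0 − 4) × 0.420 L = 0.5 × 11.0 × 0.420 = 2.31 L·cmH2O.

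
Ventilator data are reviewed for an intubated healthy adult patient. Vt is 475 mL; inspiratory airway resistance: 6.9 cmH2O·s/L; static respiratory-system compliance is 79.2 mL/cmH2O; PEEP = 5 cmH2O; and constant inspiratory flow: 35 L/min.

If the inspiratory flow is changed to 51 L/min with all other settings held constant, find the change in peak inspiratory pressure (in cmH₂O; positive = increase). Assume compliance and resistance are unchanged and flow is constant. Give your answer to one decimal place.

Flow: 35 L/min ÷ 60 = 0.5833 L/s.
New flow: 51 L/min ÷ 60 = 0.85 L/s.
PIP = Vt/C + R·V̇ + PEEP (constant-flow equation of motion).
Only the resistive term changes: ΔPIP = R × ΔV̇ = 6.9 × (0.85 − 0.5833) = 6.9 × 0.2667 = 1.84 cmH2O.

1.8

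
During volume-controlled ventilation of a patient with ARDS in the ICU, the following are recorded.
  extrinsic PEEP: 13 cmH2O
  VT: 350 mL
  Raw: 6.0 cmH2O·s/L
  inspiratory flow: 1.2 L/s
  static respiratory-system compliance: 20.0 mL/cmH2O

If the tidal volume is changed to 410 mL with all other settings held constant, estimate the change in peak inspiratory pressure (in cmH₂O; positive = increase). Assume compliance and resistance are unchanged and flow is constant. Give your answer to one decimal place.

PIP = Vt/C + R·V̇ + PEEP (constant-flow equation of motion).
Only the elastic term changes: ΔPIP = ΔVt / C = (410 − 350) / 20.0 = 3.0 cmH2O.

3.0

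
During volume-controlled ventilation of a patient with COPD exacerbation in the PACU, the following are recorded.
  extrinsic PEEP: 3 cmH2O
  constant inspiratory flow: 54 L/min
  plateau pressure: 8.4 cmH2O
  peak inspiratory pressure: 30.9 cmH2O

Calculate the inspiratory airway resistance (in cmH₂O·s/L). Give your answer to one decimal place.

25.0

Flow: 54 L/min ÷ 60 = 0.9 L/s.
Raw = (PIP − Pplat) / flow = (30.9 − 8.4) / 0.9 = 22.5 / 0.9 = 25.0 cmH2O·s/L.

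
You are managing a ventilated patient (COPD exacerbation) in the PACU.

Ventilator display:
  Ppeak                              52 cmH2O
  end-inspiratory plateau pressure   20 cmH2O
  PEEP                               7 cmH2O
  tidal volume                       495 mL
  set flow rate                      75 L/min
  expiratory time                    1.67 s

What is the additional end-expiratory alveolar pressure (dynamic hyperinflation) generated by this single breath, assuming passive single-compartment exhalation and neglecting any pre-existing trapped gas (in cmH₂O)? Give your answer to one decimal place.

2.3

Flow: 75 L/min ÷ 60 = 1.25 L/s.
R = (PIP − Pplat)/V̇ = (52 − 20) / 1.25 = 32.0/1.25 = 25.6 cmH2O·s/L.
C = Vt/(Pplat − PEEP) = 495.0 / (20 − 7) = 495.0/13.0 = 38.077 mL/cmH2O.
τ = R × C = 25.6 × 0.03808 L/cmH2O = 0.9748 s.
Fraction remaining = e^(−Te/τ) = e^(−1.67/0.9748) = 0.1803; trapped volume = 495.0 × 0.1803 = 89.249 mL.
Additional alveolar pressure from trapping ≈ V_trapped / C = 89.249 / 38.077 = 2.344 cmH2O.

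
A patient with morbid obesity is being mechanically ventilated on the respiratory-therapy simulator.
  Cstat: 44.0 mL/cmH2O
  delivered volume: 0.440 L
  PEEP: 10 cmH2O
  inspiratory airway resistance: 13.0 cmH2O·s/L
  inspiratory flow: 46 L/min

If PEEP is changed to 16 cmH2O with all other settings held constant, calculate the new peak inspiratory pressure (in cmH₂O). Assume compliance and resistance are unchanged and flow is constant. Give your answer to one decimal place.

Flow: 46 L/min ÷ 60 = 0.7667 L/s.
PIP = Vt/C + R·V̇ + PEEP (constant-flow equation of motion).
Only the baseline term changes: ΔPIP = ΔPEEP = 16 − 10 = 6.0 cmH2O.
Original PIP = 440/44.0 + 13.0×0.7667 + 10 = 29.967 cmH2O; new PIP = 29.967 + (6.0) = 35.967 cmH2O.

36.0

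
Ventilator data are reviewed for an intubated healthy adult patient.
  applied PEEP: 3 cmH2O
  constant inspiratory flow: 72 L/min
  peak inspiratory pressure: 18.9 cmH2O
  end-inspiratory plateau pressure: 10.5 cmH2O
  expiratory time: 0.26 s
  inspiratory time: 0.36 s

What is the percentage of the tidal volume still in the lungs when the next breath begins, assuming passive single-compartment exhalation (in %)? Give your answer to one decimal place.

52.5

Flow: 72 L/min ÷ 60 = 1.2 L/s.
Vt = flow × Ti = 1.2 L/s × 0.36 s × 1000 mL/L = 432.0 mL.
R = (PIP − Pplat)/V̇ = (18.9 − 10.5) / 1.2 = 8.4/1.2 = 7.0 cmH2O·s/L.
C = Vt/(Pplat − PEEP) = 432.0 / (10.5 − 3) = 432.0/7.5 = 57.6 mL/cmH2O.
τ = R × C = 7.0 × 0.0576 L/cmH2O = 0.4032 s.
Fraction remaining at end-expiration = e^(−Te/τ) = e^(−0.26/0.4032) = 0.5247 → 52.47%.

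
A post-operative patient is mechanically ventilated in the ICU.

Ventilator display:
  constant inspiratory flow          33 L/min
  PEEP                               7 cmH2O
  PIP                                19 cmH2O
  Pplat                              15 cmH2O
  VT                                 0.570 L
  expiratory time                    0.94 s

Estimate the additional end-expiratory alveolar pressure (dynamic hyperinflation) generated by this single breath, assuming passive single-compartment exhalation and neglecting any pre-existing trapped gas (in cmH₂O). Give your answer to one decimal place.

1.3

Flow: 33 L/min ÷ 60 = 0.55 L/s.
R = (PIP − Pplat)/V̇ = (19 − 15) / 0.55 = 4.0/0.55 = 7.273 cmH2O·s/L.
C = Vt/(Pplat − PEEP) = 570.0 / (15 − 7) = 570.0/8.0 = 71.25 mL/cmH2O.
τ = R × C = 7.273 × 0.07125 L/cmH2O = 0.5182 s.
Fraction remaining = e^(−Te/τ) = e^(−0.94/0.5182) = 0.163; trapped volume = 570.0 × 0.163 = 92.91 mL.
Additional alveolar pressure from trapping ≈ V_trapped / C = 92.91 / 71.25 = 1.304 cmH2O.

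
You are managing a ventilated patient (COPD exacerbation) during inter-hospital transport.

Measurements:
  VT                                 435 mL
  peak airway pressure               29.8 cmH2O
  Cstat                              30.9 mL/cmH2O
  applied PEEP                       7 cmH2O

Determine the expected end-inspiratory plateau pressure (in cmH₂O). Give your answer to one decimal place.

21.1

Pplat = PEEP + Vt / Cstat = 7 + 435 / 30.9 = 7 + 14.078 = 21.078 cmH2O.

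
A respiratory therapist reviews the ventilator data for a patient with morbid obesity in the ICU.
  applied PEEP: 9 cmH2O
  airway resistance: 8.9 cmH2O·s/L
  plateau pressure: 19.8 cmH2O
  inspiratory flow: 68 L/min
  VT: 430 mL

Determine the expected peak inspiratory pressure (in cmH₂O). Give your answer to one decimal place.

29.9

Flow: 68 L/min ÷ 60 = 1.1333 L/s.
PIP = Pplat + Raw × flow = 19.8 + 8.9 × 1.1333 = 19.8 + 10.086 = 29.886 cmH2O.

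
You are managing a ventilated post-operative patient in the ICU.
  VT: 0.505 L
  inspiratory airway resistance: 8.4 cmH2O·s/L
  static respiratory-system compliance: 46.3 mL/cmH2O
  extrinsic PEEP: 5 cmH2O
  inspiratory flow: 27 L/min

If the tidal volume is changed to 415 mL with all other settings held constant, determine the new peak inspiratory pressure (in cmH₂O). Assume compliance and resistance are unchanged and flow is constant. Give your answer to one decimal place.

Flow: 27 L/min ÷ 60 = 0.45 L/s.
PIP = Vt/C + R·V̇ + PEEP (constant-flow equation of motion).
Only the elastic term changes: ΔPIP = ΔVt / C = (415 − 505) / 46.3 = -1.944 cmH2O.
Original PIP = 505/46.3 + 8.4×0.45 + 5 = 19.687 cmH2O; new PIP = 19.687 + (-1.944) = 17.743 cmH2O.

17.7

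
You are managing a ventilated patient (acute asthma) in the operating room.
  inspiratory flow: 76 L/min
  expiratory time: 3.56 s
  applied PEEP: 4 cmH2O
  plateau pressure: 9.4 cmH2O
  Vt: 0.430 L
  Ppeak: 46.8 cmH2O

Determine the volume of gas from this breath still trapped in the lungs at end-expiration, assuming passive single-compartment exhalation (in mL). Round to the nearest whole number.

Flow: 76 L/min ÷ 60 = 1.2667 L/s.
R = (PIP − Pplat)/V̇ = (46.8 − 9.4) / 1.2667 = 37.4/1.2667 = 29.526 cmH2O·s/L.
C = Vt/(Pplat − PEEP) = 430.0 / (9.4 − 4) = 430.0/5.4 = 79.63 mL/cmH2O.
τ = R × C = 29.526 × 0.07963 L/cmH2O = 2.351 s.
Fraction remaining = e^(−Te/τ) = e^(−3.56/2.351) = 0.22.
Trapped volume = 430.0 × 0.22 = 94.6 mL.

95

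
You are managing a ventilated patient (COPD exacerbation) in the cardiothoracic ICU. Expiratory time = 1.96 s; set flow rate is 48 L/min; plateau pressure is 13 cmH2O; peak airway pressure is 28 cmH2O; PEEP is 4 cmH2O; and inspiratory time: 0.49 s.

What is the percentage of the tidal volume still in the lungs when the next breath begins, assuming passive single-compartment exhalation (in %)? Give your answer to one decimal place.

9.1

Flow: 48 L/min ÷ 60 = 0.8 L/s.
Vt = flow × Ti = 0.8 L/s × 0.49 s × 1000 mL/L = 392.0 mL.
R = (PIP − Pplat)/V̇ = (28 − 13) / 0.8 = 15.0/0.8 = 18.75 cmH2O·s/L.
C = Vt/(Pplat − PEEP) = 392.0 / (13 − 4) = 392.0/9.0 = 43.556 mL/cmH2O.
τ = R × C = 18.75 × 0.04356 L/cmH2O = 0.8168 s.
Fraction remaining at end-expiration = e^(−Te/τ) = e^(−1.96/0.8168) = 0.09075 → 9.075%.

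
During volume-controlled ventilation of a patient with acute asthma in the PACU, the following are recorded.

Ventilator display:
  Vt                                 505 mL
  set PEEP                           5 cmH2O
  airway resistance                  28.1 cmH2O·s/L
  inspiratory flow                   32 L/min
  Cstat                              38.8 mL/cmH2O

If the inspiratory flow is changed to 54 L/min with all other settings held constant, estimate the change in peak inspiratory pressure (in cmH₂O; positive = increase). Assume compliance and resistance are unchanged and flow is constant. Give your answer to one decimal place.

10.3

Flow: 32 L/min ÷ 60 = 0.5333 L/s.
New flow: 54 L/min ÷ 60 = 0.9 L/s.
PIP = Vt/C + R·V̇ + PEEP (constant-flow equation of motion).
Only the resistive term changes: ΔPIP = R × ΔV̇ = 28.1 × (0.9 − 0.5333) = 28.1 × 0.3667 = 10.304 cmH2O.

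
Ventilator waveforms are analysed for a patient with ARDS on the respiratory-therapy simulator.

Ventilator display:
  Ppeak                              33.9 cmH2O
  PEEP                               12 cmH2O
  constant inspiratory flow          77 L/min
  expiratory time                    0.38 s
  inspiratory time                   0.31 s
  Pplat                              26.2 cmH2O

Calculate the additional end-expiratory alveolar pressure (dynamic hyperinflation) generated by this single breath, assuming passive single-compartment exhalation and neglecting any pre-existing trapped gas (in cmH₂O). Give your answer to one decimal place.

1.5

Flow: 77 L/min ÷ 60 = 1.2833 L/s.
Vt = flow × Ti = 1.2833 L/s × 0.31 s × 1000 mL/L = 397.82 mL.
R = (PIP − Pplat)/V̇ = (33.9 − 26.2) / 1.2833 = 7.7/1.2833 = 6.0 cmH2O·s/L.
C = Vt/(Pplat − PEEP) = 397.82 / (26.2 − 12) = 397.82/14.2 = 28.015 mL/cmH2O.
τ = R × C = 6.0 × 0.02802 L/cmH2O = 0.1681 s.
Fraction remaining = e^(−Te/τ) = e^(−0.38/0.1681) = 0.1043; trapped volume = 397.82 × 0.1043 = 41.493 mL.
Additional alveolar pressure from trapping ≈ V_trapped / C = 41.493 / 28.015 = 1.481 cmH2O.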